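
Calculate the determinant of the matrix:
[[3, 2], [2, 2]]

For a 2×2 matrix [[a, b], [c, d]], det = ad - bc
det = (3)(2) - (2)(2) = 6 - 4 = 2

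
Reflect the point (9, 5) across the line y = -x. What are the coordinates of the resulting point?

Reflection across line y = -x: (9, 5) → (-5, -9)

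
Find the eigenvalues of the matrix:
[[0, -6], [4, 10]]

Characteristic equation: det(A - λI) = 0
λ² - (trace)λ + (det) = 0
trace = 0 + 10 = 10, det = (0)(10) - (-6)(4) = 24
λ² - (10)λ + (24) = 0
λ = (10 ± √((10)² - 4·(24))) / 2 = (10 ± √4) / 2
Solving: λ = 4, 6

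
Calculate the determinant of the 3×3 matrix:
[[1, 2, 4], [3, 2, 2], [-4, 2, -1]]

Expansion along first row:
det = 1·det([[2,2],[2,-1]]) - 2·det([[3,2],[-4,-1]]) + 4·det([[3,2],[-4,2]])
    = 1·(2·-1 - 2·2) - 2·(3·-1 - 2·-4) + 4·(3·2 - 2·-4)
    = 1·-6 - 2·5 + 4·14
    = -6 + -10 + 56 = 40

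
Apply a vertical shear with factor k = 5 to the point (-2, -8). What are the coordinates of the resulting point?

Shear matrix for vertical shear with factor k = 5:
[[1, 0], [5, 1]]
Result: (-2, -8) → (-2, -18)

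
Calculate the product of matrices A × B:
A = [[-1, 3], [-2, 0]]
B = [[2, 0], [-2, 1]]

Matrix multiplication:
C[0][0] = -1×2 + 3×-2 = -8
C[0][1] = -1×0 + 3×1 = 3
C[1][0] = -2×2 + 0×-2 = -4
C[1][1] = -2×0 + 0×1 = 0
Result: [[-8, 3], [-4, 0]]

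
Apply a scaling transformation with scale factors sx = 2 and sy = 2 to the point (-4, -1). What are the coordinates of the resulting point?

Scaling matrix:
[[2, 0], [0, 2]]
Result: (-4 × 2, -1 × 2) = (-8, -2)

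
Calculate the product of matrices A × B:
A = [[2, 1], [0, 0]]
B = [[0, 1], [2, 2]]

Matrix multiplication:
C[0][0] = 2×0 + 1×2 = 2
C[0][1] = 2×1 + 1×2 = 4
C[1][0] = 0×0 + 0×2 = 0
C[1][1] = 0×1 + 0×2 = 0
Result: [[2, 4], [0, 0]]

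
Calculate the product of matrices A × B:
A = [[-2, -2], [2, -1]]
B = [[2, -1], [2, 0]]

Matrix multiplication:
C[0][0] = -2×2 + -2×2 = -8
C[0][1] = -2×-1 + -2×0 = 2
C[1][0] = 2×2 + -1×2 = 2
C[1][1] = 2×-1 + -1×0 = -2
Result: [[-8, 2], [2, -2]]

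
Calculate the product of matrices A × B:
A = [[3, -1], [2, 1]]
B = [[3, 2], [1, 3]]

Matrix multiplication:
C[0][0] = 3×3 + -1×1 = 8
C[0][1] = 3×2 + -1×3 = 3
C[1][0] = 2×3 + 1×1 = 7
C[1][1] = 2×2 + 1×3 = 7
Result: [[8, 3], [7, 7]]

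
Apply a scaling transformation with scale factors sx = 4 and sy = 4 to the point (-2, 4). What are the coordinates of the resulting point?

Scaling matrix:
[[4, 0], [0, 4]]
Result: (-2 × 4, 4 × 4) = (-8, 16)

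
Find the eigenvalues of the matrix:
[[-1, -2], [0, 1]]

Characteristic equation: det(A - λI) = 0
λ² - (trace)λ + (det) = 0
trace = -1 + 1 = 0, det = (-1)(1) - (-2)(0) = -1
λ² - (0)λ + (-1) = 0
λ = (0 ± √((0)² - 4·(-1))) / 2 = (0 ± √4) / 2
Solving: λ = -1, 1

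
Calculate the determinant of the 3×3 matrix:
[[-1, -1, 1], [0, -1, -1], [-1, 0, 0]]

Expansion along first row:
det = -1·det([[-1,-1],[0,0]]) - -1·det([[0,-1],[-1,0]]) + 1·det([[0,-1],[-1,0]])
    = -1·(-1·0 - -1·0) - -1·(0·0 - -1·-1) + 1·(0·0 - -1·-1)
    = -1·0 - -1·-1 + 1·-1
    = 0 + -1 + -1 = -2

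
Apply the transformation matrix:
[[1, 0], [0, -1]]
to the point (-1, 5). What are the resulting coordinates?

Matrix multiplication:
[[1, 0], [0, -1]] × [-1, 5]ᵀ
= [(1)(-1) + (0)(5), (0)(-1) + (-1)(5)]ᵀ
= [-1, -5]ᵀ
Result: (-1, -5)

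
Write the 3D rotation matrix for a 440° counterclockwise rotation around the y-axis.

Rotation matrix for counterclockwise 440° around y-axis:
cos(440°) = 0.1736, sin(440°) = 0.9848
Result: [[0.1736, 0, 0.9848], [0, 1, 0], [-0.9848, 0, 0.1736]]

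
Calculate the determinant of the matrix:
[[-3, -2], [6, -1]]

For a 2×2 matrix [[a, b], [c, d]], det = ad - bc
det = (-3)(-1) - (-2)(6) = 3 - -12 = 15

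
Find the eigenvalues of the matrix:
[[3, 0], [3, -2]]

Characteristic equation: det(A - λI) = 0
λ² - (trace)λ + (det) = 0
trace = 3 + -2 = 1, det = (3)(-2) - (0)(3) = -6
λ² - (1)λ + (-6) = 0
λ = (1 ± √((1)² - 4·(-6))) / 2 = (1 ± √25) / 2
Solving: λ = -2, 3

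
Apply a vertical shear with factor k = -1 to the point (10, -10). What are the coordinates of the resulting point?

Shear matrix for vertical shear with factor k = -1:
[[1, 0], [-1, 1]]
Result: (10, -10) → (10, -20)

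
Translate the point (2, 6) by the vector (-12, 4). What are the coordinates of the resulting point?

Translation by (-12, 4) (homogeneous matrix [[1, 0, -12], [0, 1, 4], [0, 0, 1]]):
x' = 2 + -12 = -10
y' = 6 + 4 = 10
Result: (-10, 10)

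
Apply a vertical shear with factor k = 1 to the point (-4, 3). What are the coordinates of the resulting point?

Shear matrix for vertical shear with factor k = 1:
[[1, 0], [1, 1]]
Result: (-4, 3) → (-4, -1)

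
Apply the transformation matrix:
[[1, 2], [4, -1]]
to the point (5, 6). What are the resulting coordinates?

Matrix multiplication:
[[1, 2], [4, -1]] × [5, 6]ᵀ
= [(1)(5) + (2)(6), (4)(5) + (-1)(6)]ᵀ
= [17, 14]ᵀ
Result: (17, 14)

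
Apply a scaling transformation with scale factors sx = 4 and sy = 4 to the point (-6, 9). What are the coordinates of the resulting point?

Scaling matrix:
[[4, 0], [0, 4]]
Result: (-6 × 4, 9 × 4) = (-24, 36)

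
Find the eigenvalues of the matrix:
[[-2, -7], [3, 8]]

Characteristic equation: det(A - λI) = 0
λ² - (trace)λ + (det) = 0
trace = -2 + 8 = 6, det = (-2)(8) - (-7)(3) = 5
λ² - (6)λ + (5) = 0
λ = (6 ± √((6)² - 4·(5))) / 2 = (6 ± √16) / 2
Solving: λ = 1, 5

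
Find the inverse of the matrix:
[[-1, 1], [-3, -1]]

For [[a,b],[c,d]], inverse = (1/det)·[[d,-b],[-c,a]]
det = (-1)(-1) - (1)(-3) = 1 - -3 = 4
Inverse = (1/4)·[[-1, -1], [3, -1]]
= [[-1/4, -1/4], [3/4, -1/4]]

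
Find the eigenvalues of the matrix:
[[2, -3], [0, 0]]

Characteristic equation: det(A - λI) = 0
λ² - (trace)λ + (det) = 0
trace = 2 + 0 = 2, det = (2)(0) - (-3)(0) = 0
λ² - (2)λ + (0) = 0
λ = (2 ± √((2)² - 4·(0))) / 2 = (2 ± √4) / 2
Solving: λ = 0, 2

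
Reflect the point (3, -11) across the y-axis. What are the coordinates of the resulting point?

Reflection across y-axis: (3, -11) → (-3, -11)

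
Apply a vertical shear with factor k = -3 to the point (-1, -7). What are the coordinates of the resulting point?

Shear matrix for vertical shear with factor k = -3:
[[1, 0], [-3, 1]]
Result: (-1, -7) → (-1, -4)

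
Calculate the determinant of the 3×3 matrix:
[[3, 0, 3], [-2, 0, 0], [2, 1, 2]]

Expansion along first row:
det = 3·det([[0,0],[1,2]]) - 0·det([[-2,0],[2,2]]) + 3·det([[-2,0],[2,1]])
    = 3·(0·2 - 0·1) - 0·(-2·2 - 0·2) + 3·(-2·1 - 0·2)
    = 3·0 - 0·-4 + 3·-2
    = 0 + 0 + -6 = -6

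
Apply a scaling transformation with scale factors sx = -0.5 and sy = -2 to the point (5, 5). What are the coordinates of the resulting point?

Scaling matrix:
[[-0.50, 0], [0, -2]]
Result: (5 × -0.5, 5 × -2) = (-2.5, -10)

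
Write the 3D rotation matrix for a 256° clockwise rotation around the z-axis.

Rotation matrix for clockwise 256° around z-axis:
A clockwise rotation by 256° is a counterclockwise rotation by -256°.
cos(-256°) = -0.2419, sin(-256°) = 0.9703
Result: [[-0.2419, -0.9703, 0], [0.9703, -0.2419, 0], [0, 0, 1]]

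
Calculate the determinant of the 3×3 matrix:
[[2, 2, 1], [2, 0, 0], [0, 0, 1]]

Expansion along first row:
det = 2·det([[0,0],[0,1]]) - 2·det([[2,0],[0,1]]) + 1·det([[2,0],[0,0]])
    = 2·(0·1 - 0·0) - 2·(2·1 - 0·0) + 1·(2·0 - 0·0)
    = 2·0 - 2·2 + 1·0
    = 0 + -4 + 0 = -4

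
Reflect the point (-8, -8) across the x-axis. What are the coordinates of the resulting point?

Reflection across x-axis: (-8, -8) → (-8, 8)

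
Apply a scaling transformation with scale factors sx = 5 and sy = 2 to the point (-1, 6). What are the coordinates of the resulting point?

Scaling matrix:
[[5, 0], [0, 2]]
Result: (-1 × 5, 6 × 2) = (-5, 12)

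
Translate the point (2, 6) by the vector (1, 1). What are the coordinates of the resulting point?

Translation by (1, 1) (homogeneous matrix [[1, 0, 1], [0, 1, 1], [0, 0, 1]]):
x' = 2 + 1 = 3
y' = 6 + 1 = 7
Result: (3, 7)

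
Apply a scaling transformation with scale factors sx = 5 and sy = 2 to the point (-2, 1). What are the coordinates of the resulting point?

Scaling matrix:
[[5, 0], [0, 2]]
Result: (-2 × 5, 1 × 2) = (-10, 2)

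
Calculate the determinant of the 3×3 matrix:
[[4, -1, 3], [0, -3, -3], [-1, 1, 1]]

Expansion along first row:
det = 4·det([[-3,-3],[1,1]]) - -1·det([[0,-3],[-1,1]]) + 3·det([[0,-3],[-1,1]])
    = 4·(-3·1 - -3·1) - -1·(0·1 - -3·-1) + 3·(0·1 - -3·-1)
    = 4·0 - -1·-3 + 3·-3
    = 0 + -3 + -9 = -12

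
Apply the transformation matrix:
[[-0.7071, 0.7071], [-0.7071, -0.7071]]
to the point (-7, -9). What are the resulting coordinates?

Matrix multiplication:
[[-0.7071, 0.7071], [-0.7071, -0.7071]] × [-7, -9]ᵀ
= [(-0.7071)(-7) + (0.7071)(-9), (-0.7071)(-7) + (-0.7071)(-9)]ᵀ
= [-1.4142, 11.3136]ᵀ
Result: (-1.4142, 11.3136)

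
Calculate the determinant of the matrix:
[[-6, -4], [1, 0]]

For a 2×2 matrix [[a, b], [c, d]], det = ad - bc
det = (-6)(0) - (-4)(1) = 0 - -4 = 4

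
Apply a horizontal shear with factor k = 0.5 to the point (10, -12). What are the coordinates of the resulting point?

Shear matrix for horizontal shear with factor k = 0.5:
[[1, 0.50], [0, 1]]
Result: (10, -12) → (4, -12)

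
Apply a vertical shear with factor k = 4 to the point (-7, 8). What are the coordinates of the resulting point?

Shear matrix for vertical shear with factor k = 4:
[[1, 0], [4, 1]]
Result: (-7, 8) → (-7, -20)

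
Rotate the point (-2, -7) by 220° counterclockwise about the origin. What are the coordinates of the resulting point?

Rotation matrix for 220°: [[cos 220°, -sin 220°], [sin 220°, cos 220°]] ≈ [[-0.766044, 0.642788], [-0.642788, -0.766044]]
[[-0.766044, 0.642788], [-0.642788, -0.766044]] × [-2, -7]ᵀ ≈ [-2.9674, 6.6479]ᵀ
Result: (-2.9674, 6.6479)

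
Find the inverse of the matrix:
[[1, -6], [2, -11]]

For [[a,b],[c,d]], inverse = (1/det)·[[d,-b],[-c,a]]
det = (1)(-11) - (-6)(2) = -11 - -12 = 1
Inverse = [[-11, 6], [-2, 1]]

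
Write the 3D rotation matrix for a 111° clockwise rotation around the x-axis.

Rotation matrix for clockwise 111° around x-axis:
A clockwise rotation by 111° is a counterclockwise rotation by -111°.
cos(-111°) = -0.3584, sin(-111°) = -0.9336
Result: [[1, 0, 0], [0, -0.3584, 0.9336], [0, -0.9336, -0.3584]]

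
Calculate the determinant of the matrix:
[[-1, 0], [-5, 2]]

For a 2×2 matrix [[a, b], [c, d]], det = ad - bc
det = (-1)(2) - (0)(-5) = -2 - 0 = -2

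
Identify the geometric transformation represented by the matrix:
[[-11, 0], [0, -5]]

This matrix represents: non-uniform scaling by sx = -11, sy = -5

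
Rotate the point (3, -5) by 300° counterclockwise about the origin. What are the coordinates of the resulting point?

Rotation matrix for 300°: [[cos 300°, -sin 300°], [sin 300°, cos 300°]] ≈ [[0.500000, 0.866025], [-0.866025, 0.500000]]
[[0.500000, 0.866025], [-0.866025, 0.500000]] × [3, -5]ᵀ ≈ [-2.8301, -5.0981]ᵀ
Result: (-2.8301, -5.0981)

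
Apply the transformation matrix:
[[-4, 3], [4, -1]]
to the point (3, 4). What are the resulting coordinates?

Matrix multiplication:
[[-4, 3], [4, -1]] × [3, 4]ᵀ
= [(-4)(3) + (3)(4), (4)(3) + (-1)(4)]ᵀ
= [0, 8]ᵀ
Result: (0, 8)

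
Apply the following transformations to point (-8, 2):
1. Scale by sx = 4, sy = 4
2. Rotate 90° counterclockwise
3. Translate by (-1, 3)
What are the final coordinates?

Step 1: Scale → (-32, 8)
Step 2: Rotate 90° → (-8, -32)
Step 3: Translate → (-9, -29)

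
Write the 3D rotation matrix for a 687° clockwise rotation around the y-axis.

Rotation matrix for clockwise 687° around y-axis:
A clockwise rotation by 687° is a counterclockwise rotation by -687°.
cos(-687°) = 0.8387, sin(-687°) = 0.5446
Result: [[0.8387, 0, 0.5446], [0, 1, 0], [-0.5446, 0, 0.8387]]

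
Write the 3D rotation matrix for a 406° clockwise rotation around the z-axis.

Rotation matrix for clockwise 406° around z-axis:
A clockwise rotation by 406° is a counterclockwise rotation by -406°.
cos(-406°) = 0.6947, sin(-406°) = -0.7193
Result: [[0.6947, 0.7193, 0], [-0.7193, 0.6947, 0], [0, 0, 1]]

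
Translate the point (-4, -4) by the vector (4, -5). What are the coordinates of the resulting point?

Translation by (4, -5) (homogeneous matrix [[1, 0, 4], [0, 1, -5], [0, 0, 1]]):
x' = -4 + 4 = 0
y' = -4 + -5 = -9
Result: (0, -9)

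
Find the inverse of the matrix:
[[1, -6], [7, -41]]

For [[a,b],[c,d]], inverse = (1/det)·[[d,-b],[-c,a]]
det = (1)(-41) - (-6)(7) = -41 - -42 = 1
Inverse = [[-41, 6], [-7, 1]]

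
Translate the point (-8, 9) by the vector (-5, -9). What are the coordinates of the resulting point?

Translation by (-5, -9) (homogeneous matrix [[1, 0, -5], [0, 1, -9], [0, 0, 1]]):
x' = -8 + -5 = -13
y' = 9 + -9 = 0
Result: (-13, 0)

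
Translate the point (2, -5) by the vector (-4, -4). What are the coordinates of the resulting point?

Translation by (-4, -4) (homogeneous matrix [[1, 0, -4], [0, 1, -4], [0, 0, 1]]):
x' = 2 + -4 = -2
y' = -5 + -4 = -9
Result: (-2, -9)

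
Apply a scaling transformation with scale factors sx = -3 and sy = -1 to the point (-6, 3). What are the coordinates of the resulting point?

Scaling matrix:
[[-3, 0], [0, -1]]
Result: (-6 × -3, 3 × -1) = (18, -3)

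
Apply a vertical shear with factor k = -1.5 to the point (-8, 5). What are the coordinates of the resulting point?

Shear matrix for vertical shear with factor k = -1.5:
[[1, 0], [-1.50, 1]]
Result: (-8, 5) → (-8, 17)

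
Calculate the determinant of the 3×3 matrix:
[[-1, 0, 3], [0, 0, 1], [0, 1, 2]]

Expansion along first row:
det = -1·det([[0,1],[1,2]]) - 0·det([[0,1],[0,2]]) + 3·det([[0,0],[0,1]])
    = -1·(0·2 - 1·1) - 0·(0·2 - 1·0) + 3·(0·1 - 0·0)
    = -1·-1 - 0·0 + 3·0
    = 1 + 0 + 0 = 1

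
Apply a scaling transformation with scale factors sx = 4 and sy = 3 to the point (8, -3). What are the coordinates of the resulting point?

Scaling matrix:
[[4, 0], [0, 3]]
Result: (8 × 4, -3 × 3) = (32, -9)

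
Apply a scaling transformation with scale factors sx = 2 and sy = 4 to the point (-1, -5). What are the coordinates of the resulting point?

Scaling matrix:
[[2, 0], [0, 4]]
Result: (-1 × 2, -5 × 4) = (-2, -20)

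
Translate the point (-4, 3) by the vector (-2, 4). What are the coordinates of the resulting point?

Translation by (-2, 4) (homogeneous matrix [[1, 0, -2], [0, 1, 4], [0, 0, 1]]):
x' = -4 + -2 = -6
y' = 3 + 4 = 7
Result: (-6, 7)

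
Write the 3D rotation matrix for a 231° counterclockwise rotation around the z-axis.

Rotation matrix for counterclockwise 231° around z-axis:
cos(231°) = -0.6293, sin(231°) = -0.7771
Result: [[-0.6293, 0.7771, 0], [-0.7771, -0.6293, 0], [0, 0, 1]]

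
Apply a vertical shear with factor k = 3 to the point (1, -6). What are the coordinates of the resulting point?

Shear matrix for vertical shear with factor k = 3:
[[1, 0], [3, 1]]
Result: (1, -6) → (1, -3)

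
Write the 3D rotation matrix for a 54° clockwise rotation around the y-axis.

Rotation matrix for clockwise 54° around y-axis:
A clockwise rotation by 54° is a counterclockwise rotation by -54°.
cos(-54°) = 0.5878, sin(-54°) = -0.8090
Result: [[0.5878, 0, -0.8090], [0, 1, 0], [0.8090, 0, 0.5878]]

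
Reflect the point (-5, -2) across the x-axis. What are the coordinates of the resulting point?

Reflection across x-axis: (-5, -2) → (-5, 2)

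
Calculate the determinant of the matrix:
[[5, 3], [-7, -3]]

For a 2×2 matrix [[a, b], [c, d]], det = ad - bc
det = (5)(-3) - (3)(-7) = -15 - -21 = 6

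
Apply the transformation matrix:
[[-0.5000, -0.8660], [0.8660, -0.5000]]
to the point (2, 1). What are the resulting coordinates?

Matrix multiplication:
[[-0.5000, -0.8660], [0.8660, -0.5000]] × [2, 1]ᵀ
= [(-0.5000)(2) + (-0.8660)(1), (0.8660)(2) + (-0.5000)(1)]ᵀ
= [-1.8660, 1.2320]ᵀ
Result: (-1.8660, 1.2320)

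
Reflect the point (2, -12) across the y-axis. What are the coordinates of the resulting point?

Reflection across y-axis: (2, -12) → (-2, -12)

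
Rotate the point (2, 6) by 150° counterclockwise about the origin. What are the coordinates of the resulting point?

Rotation matrix for 150°: [[cos 150°, -sin 150°], [sin 150°, cos 150°]] ≈ [[-0.866025, -0.500000], [0.500000, -0.866025]]
[[-0.866025, -0.500000], [0.500000, -0.866025]] × [2, 6]ᵀ ≈ [-4.7321, -4.1962]ᵀ
Result: (-4.7321, -4.1962)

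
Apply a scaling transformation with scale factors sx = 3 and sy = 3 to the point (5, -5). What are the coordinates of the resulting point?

Scaling matrix:
[[3, 0], [0, 3]]
Result: (5 × 3, -5 × 3) = (15, -15)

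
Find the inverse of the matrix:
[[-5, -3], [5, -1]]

For [[a,b],[c,d]], inverse = (1/det)·[[d,-b],[-c,a]]
det = (-5)(-1) - (-3)(5) = 5 - -15 = 20
Inverse = (1/20)·[[-1, 3], [-5, -5]]
= [[-1/20, 3/20], [-1/4, -1/4]]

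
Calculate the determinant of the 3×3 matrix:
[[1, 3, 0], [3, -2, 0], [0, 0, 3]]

Expansion along first row:
det = 1·det([[-2,0],[0,3]]) - 3·det([[3,0],[0,3]]) + 0·det([[3,-2],[0,0]])
    = 1·(-2·3 - 0·0) - 3·(3·3 - 0·0) + 0·(3·0 - -2·0)
    = 1·-6 - 3·9 + 0·0
    = -6 + -27 + 0 = -33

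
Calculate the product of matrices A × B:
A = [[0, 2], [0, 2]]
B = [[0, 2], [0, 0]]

Matrix multiplication:
C[0][0] = 0×0 + 2×0 = 0
C[0][1] = 0×2 + 2×0 = 0
C[1][0] = 0×0 + 2×0 = 0
C[1][1] = 0×2 + 2×0 = 0
Result: [[0, 0], [0, 0]]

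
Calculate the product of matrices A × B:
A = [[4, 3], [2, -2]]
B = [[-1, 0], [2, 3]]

Matrix multiplication:
C[0][0] = 4×-1 + 3×2 = 2
C[0][1] = 4×0 + 3×3 = 9
C[1][0] = 2×-1 + -2×2 = -6
C[1][1] = 2×0 + -2×3 = -6
Result: [[2, 9], [-6, -6]]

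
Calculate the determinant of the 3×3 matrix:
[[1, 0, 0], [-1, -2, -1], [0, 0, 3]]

Expansion along first row:
det = 1·det([[-2,-1],[0,3]]) - 0·det([[-1,-1],[0,3]]) + 0·det([[-1,-2],[0,0]])
    = 1·(-2·3 - -1·0) - 0·(-1·3 - -1·0) + 0·(-1·0 - -2·0)
    = 1·-6 - 0·-3 + 0·0
    = -6 + 0 + 0 = -6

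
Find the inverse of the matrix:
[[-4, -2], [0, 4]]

For [[a,b],[c,d]], inverse = (1/det)·[[d,-b],[-c,a]]
det = (-4)(4) - (-2)(0) = -16 - 0 = -16
Inverse = (1/-16)·[[4, 2], [0, -4]]
= [[-1/4, -1/8], [0, 1/4]]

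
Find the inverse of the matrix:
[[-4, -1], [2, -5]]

For [[a,b],[c,d]], inverse = (1/det)·[[d,-b],[-c,a]]
det = (-4)(-5) - (-1)(2) = 20 - -2 = 22
Inverse = (1/22)·[[-5, 1], [-2, -4]]
= [[-5/22, 1/22], [-1/11, -2/11]]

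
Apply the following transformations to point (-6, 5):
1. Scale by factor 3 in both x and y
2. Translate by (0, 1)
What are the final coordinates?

Step 1: Scale (-6, 5) by 3 → (-18, 15)
Step 2: Translate by (0, 1) → (-18, 16)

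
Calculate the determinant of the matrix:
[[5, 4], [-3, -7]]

For a 2×2 matrix [[a, b], [c, d]], det = ad - bc
det = (5)(-7) - (4)(-3) = -35 - -12 = -23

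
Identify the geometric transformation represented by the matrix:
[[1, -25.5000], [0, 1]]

This matrix represents: horizontal shear with factor -25.5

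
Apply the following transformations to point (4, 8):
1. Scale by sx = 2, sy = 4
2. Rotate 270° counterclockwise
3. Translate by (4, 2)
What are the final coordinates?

Step 1: Scale → (8, 32)
Step 2: Rotate 270° → (32, -8)
Step 3: Translate → (36, -6)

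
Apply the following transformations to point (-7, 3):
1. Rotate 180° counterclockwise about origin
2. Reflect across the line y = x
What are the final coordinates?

Step 1: Rotate 180° → (7, -3)
Step 2: Reflect across line y = x → (-3, 7)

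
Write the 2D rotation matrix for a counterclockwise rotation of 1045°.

Rotation matrix formula: [[cos θ, -sin θ], [sin θ, cos θ]]
For θ = 1045°:
cos(1045°) = 0.8192
sin(1045°) = -0.5736
Result: [[0.8192, 0.5736], [-0.5736, 0.8192]]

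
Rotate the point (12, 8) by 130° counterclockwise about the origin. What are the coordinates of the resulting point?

Rotation matrix for 130°: [[cos 130°, -sin 130°], [sin 130°, cos 130°]] ≈ [[-0.642788, -0.766044], [0.766044, -0.642788]]
[[-0.642788, -0.766044], [0.766044, -0.642788]] × [12, 8]ᵀ ≈ [-13.8418, 4.0502]ᵀ
Result: (-13.8418, 4.0502)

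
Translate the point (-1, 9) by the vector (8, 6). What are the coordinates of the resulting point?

Translation by (8, 6) (homogeneous matrix [[1, 0, 8], [0, 1, 6], [0, 0, 1]]):
x' = -1 + 8 = 7
y' = 9 + 6 = 15
Result: (7, 15)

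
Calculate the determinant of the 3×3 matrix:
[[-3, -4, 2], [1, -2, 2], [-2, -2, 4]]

Expansion along first row:
det = -3·det([[-2,2],[-2,4]]) - -4·det([[1,2],[-2,4]]) + 2·det([[1,-2],[-2,-2]])
    = -3·(-2·4 - 2·-2) - -4·(1·4 - 2·-2) + 2·(1·-2 - -2·-2)
    = -3·-4 - -4·8 + 2·-6
    = 12 + 32 + -12 = 32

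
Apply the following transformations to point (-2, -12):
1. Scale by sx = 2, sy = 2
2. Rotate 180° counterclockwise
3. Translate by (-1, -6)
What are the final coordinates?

Step 1: Scale → (-4, -24)
Step 2: Rotate 180° → (4, 24)
Step 3: Translate → (3, 18)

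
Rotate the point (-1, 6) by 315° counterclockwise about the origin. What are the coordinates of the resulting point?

Rotation matrix for 315°: [[cos 315°, -sin 315°], [sin 315°, cos 315°]] ≈ [[0.707107, 0.707107], [-0.707107, 0.707107]]
[[0.707107, 0.707107], [-0.707107, 0.707107]] × [-1, 6]ᵀ ≈ [3.5355, 4.9497]ᵀ
Result: (3.5355, 4.9497)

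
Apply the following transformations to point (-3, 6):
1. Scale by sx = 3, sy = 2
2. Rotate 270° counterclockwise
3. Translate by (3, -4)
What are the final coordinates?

Step 1: Scale → (-9, 12)
Step 2: Rotate 270° → (12, 9)
Step 3: Translate → (15, 5)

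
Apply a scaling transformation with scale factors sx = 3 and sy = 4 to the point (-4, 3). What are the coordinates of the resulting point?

Scaling matrix:
[[3, 0], [0, 4]]
Result: (-4 × 3, 3 × 4) = (-12, 12)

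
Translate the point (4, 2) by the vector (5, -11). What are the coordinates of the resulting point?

Translation by (5, -11) (homogeneous matrix [[1, 0, 5], [0, 1, -11], [0, 0, 1]]):
x' = 4 + 5 = 9
y' = 2 + -11 = -9
Result: (9, -9)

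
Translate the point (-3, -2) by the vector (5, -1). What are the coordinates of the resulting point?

Translation by (5, -1) (homogeneous matrix [[1, 0, 5], [0, 1, -1], [0, 0, 1]]):
x' = -3 + 5 = 2
y' = -2 + -1 = -3
Result: (2, -3)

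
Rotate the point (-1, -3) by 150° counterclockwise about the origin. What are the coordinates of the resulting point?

Rotation matrix for 150°: [[cos 150°, -sin 150°], [sin 150°, cos 150°]] ≈ [[-0.866025, -0.500000], [0.500000, -0.866025]]
[[-0.866025, -0.500000], [0.500000, -0.866025]] × [-1, -3]ᵀ ≈ [2.3660, 2.0981]ᵀ
Result: (2.3660, 2.0981)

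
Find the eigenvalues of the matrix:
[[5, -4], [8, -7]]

Characteristic equation: det(A - λI) = 0
λ² - (trace)λ + (det) = 0
trace = 5 + -7 = -2, det = (5)(-7) - (-4)(8) = -3
λ² - (-2)λ + (-3) = 0
λ = (-2 ± √((-2)² - 4·(-3))) / 2 = (-2 ± √16) / 2
Solving: λ = -3, 1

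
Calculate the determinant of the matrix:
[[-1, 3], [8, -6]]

For a 2×2 matrix [[a, b], [c, d]], det = ad - bc
det = (-1)(-6) - (3)(8) = 6 - 24 = -18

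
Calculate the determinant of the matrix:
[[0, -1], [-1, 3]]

For a 2×2 matrix [[a, b], [c, d]], det = ad - bc
det = (0)(3) - (-1)(-1) = 0 - 1 = -1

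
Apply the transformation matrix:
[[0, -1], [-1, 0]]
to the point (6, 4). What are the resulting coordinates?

Matrix multiplication:
[[0, -1], [-1, 0]] × [6, 4]ᵀ
= [(0)(6) + (-1)(4), (-1)(6) + (0)(4)]ᵀ
= [-4, -6]ᵀ
Result: (-4, -6)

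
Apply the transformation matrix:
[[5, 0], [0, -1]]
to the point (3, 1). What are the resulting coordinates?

Matrix multiplication:
[[5, 0], [0, -1]] × [3, 1]ᵀ
= [(5)(3) + (0)(1), (0)(3) + (-1)(1)]ᵀ
= [15, -1]ᵀ
Result: (15, -1)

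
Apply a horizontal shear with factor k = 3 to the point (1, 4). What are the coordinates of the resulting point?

Shear matrix for horizontal shear with factor k = 3:
[[1, 3], [0, 1]]
Result: (1, 4) → (13, 4)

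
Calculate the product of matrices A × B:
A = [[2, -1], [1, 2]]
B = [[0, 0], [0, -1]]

Matrix multiplication:
C[0][0] = 2×0 + -1×0 = 0
C[0][1] = 2×0 + -1×-1 = 1
C[1][0] = 1×0 + 2×0 = 0
C[1][1] = 1×0 + 2×-1 = -2
Result: [[0, 1], [0, -2]]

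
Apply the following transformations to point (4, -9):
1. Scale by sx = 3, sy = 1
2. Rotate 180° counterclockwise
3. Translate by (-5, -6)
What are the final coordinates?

Step 1: Scale → (12, -9)
Step 2: Rotate 180° → (-12, 9)
Step 3: Translate → (-17, 3)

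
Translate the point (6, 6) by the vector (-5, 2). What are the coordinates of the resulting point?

Translation by (-5, 2) (homogeneous matrix [[1, 0, -5], [0, 1, 2], [0, 0, 1]]):
x' = 6 + -5 = 1
y' = 6 + 2 = 8
Result: (1, 8)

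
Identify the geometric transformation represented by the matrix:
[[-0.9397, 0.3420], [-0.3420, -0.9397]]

This matrix represents: rotation by 200° counterclockwise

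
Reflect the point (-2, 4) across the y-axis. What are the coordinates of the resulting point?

Reflection across y-axis: (-2, 4) → (2, 4)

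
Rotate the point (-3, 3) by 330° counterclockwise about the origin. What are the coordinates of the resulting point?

Rotation matrix for 330°: [[cos 330°, -sin 330°], [sin 330°, cos 330°]] ≈ [[0.866025, 0.500000], [-0.500000, 0.866025]]
[[0.866025, 0.500000], [-0.500000, 0.866025]] × [-3, 3]ᵀ ≈ [-1.0981, 4.0981]ᵀ
Result: (-1.0981, 4.0981)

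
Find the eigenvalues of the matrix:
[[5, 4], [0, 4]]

Characteristic equation: det(A - λI) = 0
λ² - (trace)λ + (det) = 0
trace = 5 + 4 = 9, det = (5)(4) - (4)(0) = 20
λ² - (9)λ + (20) = 0
λ = (9 ± √((9)² - 4·(20))) / 2 = (9 ± √1) / 2
Solving: λ = 4, 5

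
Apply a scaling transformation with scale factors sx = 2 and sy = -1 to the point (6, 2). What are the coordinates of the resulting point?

Scaling matrix:
[[2, 0], [0, -1]]
Result: (6 × 2, 2 × -1) = (12, -2)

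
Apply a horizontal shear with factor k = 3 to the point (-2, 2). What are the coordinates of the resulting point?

Shear matrix for horizontal shear with factor k = 3:
[[1, 3], [0, 1]]
Result: (-2, 2) → (4, 2)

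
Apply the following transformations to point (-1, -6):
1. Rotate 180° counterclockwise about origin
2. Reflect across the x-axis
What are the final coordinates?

Step 1: Rotate 180° → (1, 6)
Step 2: Reflect across x-axis → (1, -6)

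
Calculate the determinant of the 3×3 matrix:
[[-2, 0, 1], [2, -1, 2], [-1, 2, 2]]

Expansion along first row:
det = -2·det([[-1,2],[2,2]]) - 0·det([[2,2],[-1,2]]) + 1·det([[2,-1],[-1,2]])
    = -2·(-1·2 - 2·2) - 0·(2·2 - 2·-1) + 1·(2·2 - -1·-1)
    = -2·-6 - 0·6 + 1·3
    = 12 + 0 + 3 = 15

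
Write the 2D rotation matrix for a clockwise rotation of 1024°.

Rotation matrix formula: [[cos θ, -sin θ], [sin θ, cos θ]]
A clockwise rotation by 1024° is equivalent to a counterclockwise rotation by -1024°.
For θ = -1024°:
cos(-1024°) = 0.5592
sin(-1024°) = 0.8290
Result: [[0.5592, -0.8290], [0.8290, 0.5592]]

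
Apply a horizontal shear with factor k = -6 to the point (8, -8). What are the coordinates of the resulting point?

Shear matrix for horizontal shear with factor k = -6:
[[1, -6], [0, 1]]
Result: (8, -8) → (56, -8)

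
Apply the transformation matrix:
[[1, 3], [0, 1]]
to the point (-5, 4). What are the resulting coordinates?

Matrix multiplication:
[[1, 3], [0, 1]] × [-5, 4]ᵀ
= [(1)(-5) + (3)(4), (0)(-5) + (1)(4)]ᵀ
= [7, 4]ᵀ
Result: (7, 4)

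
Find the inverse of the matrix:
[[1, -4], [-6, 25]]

For [[a,b],[c,d]], inverse = (1/det)·[[d,-b],[-c,a]]
det = (1)(25) - (-4)(-6) = 25 - 24 = 1
Inverse = [[25, 4], [6, 1]]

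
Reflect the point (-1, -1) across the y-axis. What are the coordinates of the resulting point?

Reflection across y-axis: (-1, -1) → (1, -1)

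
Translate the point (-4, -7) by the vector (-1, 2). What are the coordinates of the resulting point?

Translation by (-1, 2) (homogeneous matrix [[1, 0, -1], [0, 1, 2], [0, 0, 1]]):
x' = -4 + -1 = -5
y' = -7 + 2 = -5
Result: (-5, -5)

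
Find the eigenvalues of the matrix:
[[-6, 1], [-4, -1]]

Characteristic equation: det(A - λI) = 0
λ² - (trace)λ + (det) = 0
trace = -6 + -1 = -7, det = (-6)(-1) - (1)(-4) = 10
λ² - (-7)λ + (10) = 0
λ = (-7 ± √((-7)² - 4·(10))) / 2 = (-7 ± √9) / 2
Solving: λ = -5, -2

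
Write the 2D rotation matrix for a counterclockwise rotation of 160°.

Rotation matrix formula: [[cos θ, -sin θ], [sin θ, cos θ]]
For θ = 160°:
cos(160°) = -0.9397
sin(160°) = 0.3420
Result: [[-0.9397, -0.3420], [0.3420, -0.9397]]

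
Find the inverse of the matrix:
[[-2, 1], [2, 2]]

For [[a,b],[c,d]], inverse = (1/det)·[[d,-b],[-c,a]]
det = (-2)(2) - (1)(2) = -4 - 2 = -6
Inverse = (1/-6)·[[2, -1], [-2, -2]]
= [[-1/3, 1/6], [1/3, 1/3]]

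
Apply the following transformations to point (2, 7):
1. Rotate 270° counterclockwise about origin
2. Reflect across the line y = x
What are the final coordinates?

Step 1: Rotate 270° → (7, -2)
Step 2: Reflect across line y = x → (-2, 7)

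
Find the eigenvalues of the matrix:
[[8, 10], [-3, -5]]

Characteristic equation: det(A - λI) = 0
λ² - (trace)λ + (det) = 0
trace = 8 + -5 = 3, det = (8)(-5) - (10)(-3) = -10
λ² - (3)λ + (-10) = 0
λ = (3 ± √((3)² - 4·(-10))) / 2 = (3 ± √49) / 2
Solving: λ = -2, 5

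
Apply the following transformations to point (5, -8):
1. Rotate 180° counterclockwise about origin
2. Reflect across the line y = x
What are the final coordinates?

Step 1: Rotate 180° → (-5, 8)
Step 2: Reflect across line y = x → (8, -5)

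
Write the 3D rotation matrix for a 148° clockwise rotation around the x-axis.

Rotation matrix for clockwise 148° around x-axis:
A clockwise rotation by 148° is a counterclockwise rotation by -148°.
cos(-148°) = -0.8480, sin(-148°) = -0.5299
Result: [[1, 0, 0], [0, -0.8480, 0.5299], [0, -0.5299, -0.8480]]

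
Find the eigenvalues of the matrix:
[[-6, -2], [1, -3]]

Characteristic equation: det(A - λI) = 0
λ² - (trace)λ + (det) = 0
trace = -6 + -3 = -9, det = (-6)(-3) - (-2)(1) = 20
λ² - (-9)λ + (20) = 0
λ = (-9 ± √((-9)² - 4·(20))) / 2 = (-9 ± √1) / 2
Solving: λ = -5, -4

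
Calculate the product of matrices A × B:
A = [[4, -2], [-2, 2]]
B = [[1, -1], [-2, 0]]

Matrix multiplication:
C[0][0] = 4×1 + -2×-2 = 8
C[0][1] = 4×-1 + -2×0 = -4
C[1][0] = -2×1 + 2×-2 = -6
C[1][1] = -2×-1 + 2×0 = 2
Result: [[8, -4], [-6, 2]]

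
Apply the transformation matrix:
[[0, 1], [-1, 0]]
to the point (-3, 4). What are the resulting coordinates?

Matrix multiplication:
[[0, 1], [-1, 0]] × [-3, 4]ᵀ
= [(0)(-3) + (1)(4), (-1)(-3) + (0)(4)]ᵀ
= [4, 3]ᵀ
Result: (4, 3)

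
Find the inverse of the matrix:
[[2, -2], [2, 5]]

For [[a,b],[c,d]], inverse = (1/det)·[[d,-b],[-c,a]]
det = (2)(5) - (-2)(2) = 10 - -4 = 14
Inverse = (1/14)·[[5, 2], [-2, 2]]
= [[5/14, 1/7], [-1/7, 1/7]]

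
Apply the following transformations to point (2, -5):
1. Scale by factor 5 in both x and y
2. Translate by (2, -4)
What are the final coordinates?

Step 1: Scale (2, -5) by 5 → (10, -25)
Step 2: Translate by (2, -4) → (12, -29)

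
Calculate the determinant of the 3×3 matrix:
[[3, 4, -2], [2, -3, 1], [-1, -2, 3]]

Expansion along first row:
det = 3·det([[-3,1],[-2,3]]) - 4·det([[2,1],[-1,3]]) + -2·det([[2,-3],[-1,-2]])
    = 3·(-3·3 - 1·-2) - 4·(2·3 - 1·-1) + -2·(2·-2 - -3·-1)
    = 3·-7 - 4·7 + -2·-7
    = -21 + -28 + 14 = -35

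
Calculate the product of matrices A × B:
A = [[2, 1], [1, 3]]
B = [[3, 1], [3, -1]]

Matrix multiplication:
C[0][0] = 2×3 + 1×3 = 9
C[0][1] = 2×1 + 1×-1 = 1
C[1][0] = 1×3 + 3×3 = 12
C[1][1] = 1×1 + 3×-1 = -2
Result: [[9, 1], [12, -2]]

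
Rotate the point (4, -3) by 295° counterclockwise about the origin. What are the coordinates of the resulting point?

Rotation matrix for 295°: [[cos 295°, -sin 295°], [sin 295°, cos 295°]] ≈ [[0.422618, 0.906308], [-0.906308, 0.422618]]
[[0.422618, 0.906308], [-0.906308, 0.422618]] × [4, -3]ᵀ ≈ [-1.0285, -4.8931]ᵀ
Result: (-1.0285, -4.8931)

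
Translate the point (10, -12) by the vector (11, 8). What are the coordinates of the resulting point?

Translation by (11, 8) (homogeneous matrix [[1, 0, 11], [0, 1, 8], [0, 0, 1]]):
x' = 10 + 11 = 21
y' = -12 + 8 = -4
Result: (21, -4)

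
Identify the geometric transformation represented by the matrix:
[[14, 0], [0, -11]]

This matrix represents: non-uniform scaling by sx = 14, sy = -11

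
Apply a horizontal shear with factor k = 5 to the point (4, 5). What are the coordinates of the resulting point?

Shear matrix for horizontal shear with factor k = 5:
[[1, 5], [0, 1]]
Result: (4, 5) → (29, 5)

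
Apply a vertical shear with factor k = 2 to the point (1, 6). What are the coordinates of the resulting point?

Shear matrix for vertical shear with factor k = 2:
[[1, 0], [2, 1]]
Result: (1, 6) → (1, 8)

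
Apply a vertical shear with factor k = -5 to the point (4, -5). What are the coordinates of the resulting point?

Shear matrix for vertical shear with factor k = -5:
[[1, 0], [-5, 1]]
Result: (4, -5) → (4, -25)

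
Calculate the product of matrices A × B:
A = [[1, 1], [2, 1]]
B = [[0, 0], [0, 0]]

Matrix multiplication:
C[0][0] = 1×0 + 1×0 = 0
C[0][1] = 1×0 + 1×0 = 0
C[1][0] = 2×0 + 1×0 = 0
C[1][1] = 2×0 + 1×0 = 0
Result: [[0, 0], [0, 0]]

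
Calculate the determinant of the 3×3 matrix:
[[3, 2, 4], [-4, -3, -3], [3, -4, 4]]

Expansion along first row:
det = 3·det([[-3,-3],[-4,4]]) - 2·det([[-4,-3],[3,4]]) + 4·det([[-4,-3],[3,-4]])
    = 3·(-3·4 - -3·-4) - 2·(-4·4 - -3·3) + 4·(-4·-4 - -3·3)
    = 3·-24 - 2·-7 + 4·25
    = -72 + 14 + 100 = 42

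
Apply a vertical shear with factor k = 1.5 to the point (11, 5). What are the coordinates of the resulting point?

Shear matrix for vertical shear with factor k = 1.5:
[[1, 0], [1.50, 1]]
Result: (11, 5) → (11, 21.5)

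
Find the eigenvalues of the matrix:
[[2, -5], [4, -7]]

Characteristic equation: det(A - λI) = 0
λ² - (trace)λ + (det) = 0
trace = 2 + -7 = -5, det = (2)(-7) - (-5)(4) = 6
λ² - (-5)λ + (6) = 0
λ = (-5 ± √((-5)² - 4·(6))) / 2 = (-5 ± √1) / 2
Solving: λ = -3, -2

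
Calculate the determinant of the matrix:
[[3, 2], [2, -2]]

For a 2×2 matrix [[a, b], [c, d]], det = ad - bc
det = (3)(-2) - (2)(2) = -6 - 4 = -10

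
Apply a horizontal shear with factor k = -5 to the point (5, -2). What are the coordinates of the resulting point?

Shear matrix for horizontal shear with factor k = -5:
[[1, -5], [0, 1]]
Result: (5, -2) → (15, -2)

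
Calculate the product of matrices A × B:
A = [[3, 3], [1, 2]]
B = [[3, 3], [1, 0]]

Matrix multiplication:
C[0][0] = 3×3 + 3×1 = 12
C[0][1] = 3×3 + 3×0 = 9
C[1][0] = 1×3 + 2×1 = 5
C[1][1] = 1×3 + 2×0 = 3
Result: [[12, 9], [5, 3]]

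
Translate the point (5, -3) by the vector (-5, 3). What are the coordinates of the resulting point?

Translation by (-5, 3) (homogeneous matrix [[1, 0, -5], [0, 1, 3], [0, 0, 1]]):
x' = 5 + -5 = 0
y' = -3 + 3 = 0
Result: (0, 0)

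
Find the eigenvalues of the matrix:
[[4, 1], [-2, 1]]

Characteristic equation: det(A - λI) = 0
λ² - (trace)λ + (det) = 0
trace = 4 + 1 = 5, det = (4)(1) - (1)(-2) = 6
λ² - (5)λ + (6) = 0
λ = (5 ± √((5)² - 4·(6))) / 2 = (5 ± √1) / 2
Solving: λ = 2, 3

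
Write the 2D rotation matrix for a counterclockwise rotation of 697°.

Rotation matrix formula: [[cos θ, -sin θ], [sin θ, cos θ]]
For θ = 697°:
cos(697°) = 0.9205
sin(697°) = -0.3907
Result: [[0.9205, 0.3907], [-0.3907, 0.9205]]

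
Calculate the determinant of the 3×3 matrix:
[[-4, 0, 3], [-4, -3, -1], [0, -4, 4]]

Expansion along first row:
det = -4·det([[-3,-1],[-4,4]]) - 0·det([[-4,-1],[0,4]]) + 3·det([[-4,-3],[0,-4]])
    = -4·(-3·4 - -1·-4) - 0·(-4·4 - -1·0) + 3·(-4·-4 - -3·0)
    = -4·-16 - 0·-16 + 3·16
    = 64 + 0 + 48 = 112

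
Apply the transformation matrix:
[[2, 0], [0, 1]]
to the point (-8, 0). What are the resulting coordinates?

Matrix multiplication:
[[2, 0], [0, 1]] × [-8, 0]ᵀ
= [(2)(-8) + (0)(0), (0)(-8) + (1)(0)]ᵀ
= [-16, 0]ᵀ
Result: (-16, 0)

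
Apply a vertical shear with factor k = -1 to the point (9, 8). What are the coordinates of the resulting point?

Shear matrix for vertical shear with factor k = -1:
[[1, 0], [-1, 1]]
Result: (9, 8) → (9, -1)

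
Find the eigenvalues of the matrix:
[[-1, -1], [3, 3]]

Characteristic equation: det(A - λI) = 0
λ² - (trace)λ + (det) = 0
trace = -1 + 3 = 2, det = (-1)(3) - (-1)(3) = 0
λ² - (2)λ + (0) = 0
λ = (2 ± √((2)² - 4·(0))) / 2 = (2 ± √4) / 2
Solving: λ = 0, 2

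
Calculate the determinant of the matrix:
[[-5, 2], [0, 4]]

For a 2×2 matrix [[a, b], [c, d]], det = ad - bc
det = (-5)(4) - (2)(0) = -20 - 0 = -20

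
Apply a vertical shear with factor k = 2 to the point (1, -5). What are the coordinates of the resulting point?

Shear matrix for vertical shear with factor k = 2:
[[1, 0], [2, 1]]
Result: (1, -5) → (1, -3)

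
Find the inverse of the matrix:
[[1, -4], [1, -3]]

For [[a,b],[c,d]], inverse = (1/det)·[[d,-b],[-c,a]]
det = (1)(-3) - (-4)(1) = -3 - -4 = 1
Inverse = [[-3, 4], [-1, 1]]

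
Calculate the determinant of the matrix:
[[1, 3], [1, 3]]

For a 2×2 matrix [[a, b], [c, d]], det = ad - bc
det = (1)(3) - (3)(1) = 3 - 3 = 0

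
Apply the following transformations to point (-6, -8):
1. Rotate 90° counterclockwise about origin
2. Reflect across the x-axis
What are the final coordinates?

Step 1: Rotate 90° → (8, -6)
Step 2: Reflect across x-axis → (8, 6)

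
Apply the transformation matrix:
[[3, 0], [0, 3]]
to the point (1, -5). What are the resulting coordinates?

Matrix multiplication:
[[3, 0], [0, 3]] × [1, -5]ᵀ
= [(3)(1) + (0)(-5), (0)(1) + (3)(-5)]ᵀ
= [3, -15]ᵀ
Result: (3, -15)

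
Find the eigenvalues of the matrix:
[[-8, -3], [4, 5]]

Characteristic equation: det(A - λI) = 0
λ² - (trace)λ + (det) = 0
trace = -8 + 5 = -3, det = (-8)(5) - (-3)(4) = -28
λ² - (-3)λ + (-28) = 0
λ = (-3 ± √((-3)² - 4·(-28))) / 2 = (-3 ± √121) / 2
Solving: λ = -7, 4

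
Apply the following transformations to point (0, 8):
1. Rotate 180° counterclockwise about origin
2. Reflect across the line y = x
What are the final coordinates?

Step 1: Rotate 180° → (0, -8)
Step 2: Reflect across line y = x → (-8, 0)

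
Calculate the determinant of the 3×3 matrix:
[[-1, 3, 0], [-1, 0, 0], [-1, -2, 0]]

Expansion along first row:
det = -1·det([[0,0],[-2,0]]) - 3·det([[-1,0],[-1,0]]) + 0·det([[-1,0],[-1,-2]])
    = -1·(0·0 - 0·-2) - 3·(-1·0 - 0·-1) + 0·(-1·-2 - 0·-1)
    = -1·0 - 3·0 + 0·2
    = 0 + 0 + 0 = 0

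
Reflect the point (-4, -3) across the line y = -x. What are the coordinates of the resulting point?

Reflection across line y = -x: (-4, -3) → (3, 4)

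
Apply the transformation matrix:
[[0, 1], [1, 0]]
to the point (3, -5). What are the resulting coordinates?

Matrix multiplication:
[[0, 1], [1, 0]] × [3, -5]ᵀ
= [(0)(3) + (1)(-5), (1)(3) + (0)(-5)]ᵀ
= [-5, 3]ᵀ
Result: (-5, 3)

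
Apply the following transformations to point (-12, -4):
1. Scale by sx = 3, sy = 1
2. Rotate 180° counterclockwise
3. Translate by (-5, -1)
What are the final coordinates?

Step 1: Scale → (-36, -4)
Step 2: Rotate 180° → (36, 4)
Step 3: Translate → (31, 3)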